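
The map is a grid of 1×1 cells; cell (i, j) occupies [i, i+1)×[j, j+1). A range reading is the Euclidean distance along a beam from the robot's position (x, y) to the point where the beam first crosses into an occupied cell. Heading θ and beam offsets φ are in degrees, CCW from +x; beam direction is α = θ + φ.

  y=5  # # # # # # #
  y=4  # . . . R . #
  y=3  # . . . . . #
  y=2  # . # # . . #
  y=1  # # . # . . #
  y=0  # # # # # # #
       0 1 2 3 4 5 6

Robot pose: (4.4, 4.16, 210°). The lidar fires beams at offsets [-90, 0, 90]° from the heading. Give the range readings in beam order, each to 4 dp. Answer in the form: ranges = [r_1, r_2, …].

beam 1: φ=-90°, α=120°
  dir = (cos 120°, sin 120°) = (-0.5000, 0.8660); from cell (4,4)
  next x-line at t=0.8000, next y-line at t=0.9699; Δt_x=2.0000, Δt_y=1.1547
    x: enter (3,4) at t=0.8000
    y: enter (3,5) at t=0.9699 ← occupied
  → r_1 = 0.9699
beam 2: φ=0°, α=210°
  dir = (cos 210°, sin 210°) = (-0.8660, -0.5000); from cell (4,4)
  next x-line at t=0.4619, next y-line at t=0.3200; Δt_x=1.1547, Δt_y=2.0000
    y: enter (4,3) at t=0.3200
    x: enter (3,3) at t=0.4619
    x: enter (2,3) at t=1.6166
    y: enter (2,2) at t=2.3200 ← occupied
  → r_2 = 2.3200
beam 3: φ=90°, α=300°
  dir = (cos 300°, sin 300°) = (0.5000, -0.8660); from cell (4,4)
  next x-line at t=1.2000, next y-line at t=0.1848; Δt_x=2.0000, Δt_y=1.1547
    y: enter (4,3) at t=0.1848
    x: enter (5,3) at t=1.2000
    y: enter (5,2) at t=1.3395
    y: enter (5,1) at t=2.4942
    x: enter (6,1) at t=3.2000 ← occupied
  → r_3 = 3.2000

ranges = [0.9699, 2.3200, 3.2000]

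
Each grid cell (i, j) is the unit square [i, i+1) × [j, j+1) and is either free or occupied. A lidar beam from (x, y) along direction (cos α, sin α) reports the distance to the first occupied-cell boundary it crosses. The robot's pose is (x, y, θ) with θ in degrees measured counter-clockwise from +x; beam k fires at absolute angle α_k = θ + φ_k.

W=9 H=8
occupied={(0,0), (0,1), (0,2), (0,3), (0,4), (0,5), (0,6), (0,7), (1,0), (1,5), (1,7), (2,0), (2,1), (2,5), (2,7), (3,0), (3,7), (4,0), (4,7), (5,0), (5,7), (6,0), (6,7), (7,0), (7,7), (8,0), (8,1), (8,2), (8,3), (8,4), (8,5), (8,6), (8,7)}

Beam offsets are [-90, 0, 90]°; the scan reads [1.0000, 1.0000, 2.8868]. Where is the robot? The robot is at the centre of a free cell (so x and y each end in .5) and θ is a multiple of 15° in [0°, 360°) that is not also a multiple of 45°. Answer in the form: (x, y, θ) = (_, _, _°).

(x, y, θ) = (1.5, 2.5, 330°)

The pose lattice has 39·16 = 624 candidates. Test each by forward raycasting.
  (1.5, 1.5, 165°): beam 1 = 3.6235 ≠ 1.0000 ✗
  (7.5, 1.5, 300°): beam 2 = 0.5774 ≠ 1.0000 ✗
  (4.5, 1.5, 255°): beam 1 = 1.5529 ≠ 1.0000 ✗
  (1.5, 4.5, 75°): beam 1 = 6.7293 ≠ 1.0000 ✗
  …
  (1.5, 2.5, 330°): r_1=1.0000, r_2=1.0000, r_3=2.8868 — all match ✓
Unique over the lattice → pose = (1.5, 2.5, 330°).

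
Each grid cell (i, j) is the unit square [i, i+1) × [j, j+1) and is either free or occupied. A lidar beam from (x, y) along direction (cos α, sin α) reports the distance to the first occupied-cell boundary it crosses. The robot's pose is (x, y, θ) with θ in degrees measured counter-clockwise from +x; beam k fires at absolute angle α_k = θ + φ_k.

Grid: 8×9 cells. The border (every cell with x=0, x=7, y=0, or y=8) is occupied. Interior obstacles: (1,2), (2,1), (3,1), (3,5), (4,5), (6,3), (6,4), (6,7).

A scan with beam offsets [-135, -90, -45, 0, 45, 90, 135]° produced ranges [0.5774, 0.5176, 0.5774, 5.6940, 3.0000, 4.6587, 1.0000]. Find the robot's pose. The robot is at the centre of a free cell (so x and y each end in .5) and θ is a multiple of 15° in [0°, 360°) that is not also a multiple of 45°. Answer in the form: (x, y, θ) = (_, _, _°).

(x, y, θ) = (1.5, 3.5, 345°)

The pose lattice has 34·16 = 544 candidates. Test each by forward raycasting.
  (2.5, 7.5, 255°): beam 2 = 1.5529 ≠ 0.5176 ✗
  (2.5, 4.5, 75°): beam 1 = 2.8868 ≠ 0.5774 ✗
  (3.5, 6.5, 150°): beam 1 = 2.5882 ≠ 0.5774 ✗
  (1.5, 6.5, 255°): beam 1 = 1.0000 ≠ 0.5774 ✗
  (5.5, 1.5, 60°): beam 1 = 0.5176 ≠ 0.5774 ✗
  …
  (1.5, 3.5, 345°): r_1=0.5774, r_2=0.5176, r_3=0.5774, r_4=5.6940, r_5=3.0000, r_6=4.6587, r_7=1.0000 — all match ✓
No second candidate reproduces the full scan.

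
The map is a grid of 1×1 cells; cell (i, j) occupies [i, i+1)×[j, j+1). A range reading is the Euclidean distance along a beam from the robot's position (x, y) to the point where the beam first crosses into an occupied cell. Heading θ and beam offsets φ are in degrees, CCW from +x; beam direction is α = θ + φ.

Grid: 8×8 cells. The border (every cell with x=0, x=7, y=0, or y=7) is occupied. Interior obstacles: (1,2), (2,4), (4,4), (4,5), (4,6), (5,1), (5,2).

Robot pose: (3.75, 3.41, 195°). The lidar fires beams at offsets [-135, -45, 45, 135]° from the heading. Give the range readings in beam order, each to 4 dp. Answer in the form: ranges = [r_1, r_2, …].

beam 1: φ=-135°, α=60°
  d=(0.5000,0.8660)  start (3,3)  tX=0.5000 tY=0.6813  stride 1/|dx|=2.0000 1/|dy|=1.1547
    cross x-line → (4,3), t=0.5000
    cross y-line → (4,4), t=0.6813 (wall)
  → r_1 = 0.6813
beam 2: φ=-45°, α=150°
  d=(-0.8660,0.5000)  start (3,3)  tX=0.8660 tY=1.1800  stride 1/|dx|=1.1547 1/|dy|=2.0000
    cross x-line → (2,3), t=0.8660
    cross y-line → (2,4), t=1.1800 (wall)
  → r_2 = 1.1800
beam 3: φ=45°, α=240°
  d=(-0.5000,-0.8660)  start (3,3)  tX=1.5000 tY=0.4734  stride 1/|dx|=2.0000 1/|dy|=1.1547
    cross y-line → (3,2), t=0.4734
    cross x-line → (2,2), t=1.5000
    cross y-line → (2,1), t=1.6281
    cross y-line → (2,0), t=2.7828 (wall)
  → r_3 = 2.7828
beam 4: φ=135°, α=330°
  d=(0.8660,-0.5000)  start (3,3)  tX=0.2887 tY=0.8200  stride 1/|dx|=1.1547 1/|dy|=2.0000
    cross x-line → (4,3), t=0.2887
    cross y-line → (4,2), t=0.8200
    cross x-line → (5,2), t=1.4434 (wall)
  → r_4 = 1.4434

ranges = [0.6813, 1.1800, 2.7828, 1.4434]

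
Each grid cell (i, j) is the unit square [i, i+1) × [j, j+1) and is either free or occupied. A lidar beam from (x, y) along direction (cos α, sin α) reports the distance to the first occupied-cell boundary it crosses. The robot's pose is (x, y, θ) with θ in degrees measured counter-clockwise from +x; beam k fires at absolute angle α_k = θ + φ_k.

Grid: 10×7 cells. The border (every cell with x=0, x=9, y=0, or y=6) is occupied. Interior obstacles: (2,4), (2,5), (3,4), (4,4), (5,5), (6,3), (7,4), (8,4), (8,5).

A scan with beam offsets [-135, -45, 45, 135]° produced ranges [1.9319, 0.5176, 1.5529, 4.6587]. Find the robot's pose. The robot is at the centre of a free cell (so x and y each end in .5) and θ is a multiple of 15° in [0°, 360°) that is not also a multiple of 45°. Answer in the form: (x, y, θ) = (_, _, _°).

Enumerate (i+0.5, j+0.5, θ) over the 31 free cells and 16 admissible headings. For each, cast all 4 beams and compare to the given ranges.
  (1.5, 3.5, 150°): beam 2 = 1.9319 ≠ 0.5176 ✗
  (2.5, 2.5, 300°): beam 1 = 1.5529 ≠ 1.9319 ✗
  (5.5, 1.5, 150°): beam 1 = 3.6235 ≠ 1.9319 ✗
  (3.5, 5.5, 240°): beam 1 = 0.5176 ≠ 1.9319 ✗
  …
  (1.5, 2.5, 240°): r_1=1.9319, r_2=0.5176, r_3=1.5529, r_4=4.6587 — all match ✓
Only this pose fits every beam.

(x, y, θ) = (1.5, 2.5, 240°)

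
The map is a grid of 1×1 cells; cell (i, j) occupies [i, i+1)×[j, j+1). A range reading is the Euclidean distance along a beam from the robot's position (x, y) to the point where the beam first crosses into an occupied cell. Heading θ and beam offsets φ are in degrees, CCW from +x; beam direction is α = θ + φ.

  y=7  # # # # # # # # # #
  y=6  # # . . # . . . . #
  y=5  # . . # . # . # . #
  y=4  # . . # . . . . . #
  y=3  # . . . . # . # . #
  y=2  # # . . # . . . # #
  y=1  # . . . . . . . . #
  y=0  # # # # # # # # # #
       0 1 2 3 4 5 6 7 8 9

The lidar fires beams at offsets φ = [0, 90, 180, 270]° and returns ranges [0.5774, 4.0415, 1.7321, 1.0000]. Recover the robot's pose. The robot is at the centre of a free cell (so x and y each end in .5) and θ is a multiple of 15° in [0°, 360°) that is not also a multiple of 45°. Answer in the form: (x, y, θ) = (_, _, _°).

Candidates: 37 free-cell centres × 16 headings = 592 poses. Raycast each; keep the one whose scan matches to 4 dp.
  (5.5, 2.5, 345°): beam 1 = 3.6235 ≠ 0.5774 ✗
  (1.5, 5.5, 75°): beam 1 = 0.5176 ≠ 0.5774 ✗
  (1.5, 3.5, 105°): beam 1 = 1.9319 ≠ 0.5774 ✗
  (7.5, 1.5, 345°): beam 1 = 1.5529 ≠ 0.5774 ✗
  …
  (1.5, 4.5, 210°): r_1=0.5774, r_2=4.0415, r_3=1.7321, r_4=1.0000 — all match ✓
Unique over the lattice → pose = (1.5, 4.5, 210°).

(x, y, θ) = (1.5, 4.5, 210°)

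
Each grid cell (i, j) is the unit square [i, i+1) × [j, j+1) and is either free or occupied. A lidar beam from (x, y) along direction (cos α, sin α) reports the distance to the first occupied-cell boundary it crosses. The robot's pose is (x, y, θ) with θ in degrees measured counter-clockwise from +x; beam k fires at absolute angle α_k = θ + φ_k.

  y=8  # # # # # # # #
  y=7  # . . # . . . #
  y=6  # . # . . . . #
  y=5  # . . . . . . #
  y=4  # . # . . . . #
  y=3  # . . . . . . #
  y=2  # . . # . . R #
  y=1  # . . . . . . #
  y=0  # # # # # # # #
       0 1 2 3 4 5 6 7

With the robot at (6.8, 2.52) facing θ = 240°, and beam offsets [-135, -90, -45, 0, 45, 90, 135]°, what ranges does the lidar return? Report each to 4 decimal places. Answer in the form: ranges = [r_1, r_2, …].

beam 1: φ=-135°, α=105°
  dir = (cos 105°, sin 105°) = (-0.2588, 0.9659); from cell (6,2)
  next x-line at t=3.0910, next y-line at t=0.4969; Δt_x=3.8637, Δt_y=1.0353
    y: enter (6,3) at t=0.4969
    y: enter (6,4) at t=1.5322
    y: enter (6,5) at t=2.5675
    x: enter (5,5) at t=3.0910
    y: enter (5,6) at t=3.6028
    y: enter (5,7) at t=4.6380
    y: enter (5,8) at t=5.6733 ← occupied
  → r_1 = 5.6733
beam 2: φ=-90°, α=150°
  dir = (cos 150°, sin 150°) = (-0.8660, 0.5000); from cell (6,2)
  next x-line at t=0.9238, next y-line at t=0.9600; Δt_x=1.1547, Δt_y=2.0000
    x: enter (5,2) at t=0.9238
    y: enter (5,3) at t=0.9600
    x: enter (4,3) at t=2.0785
    y: enter (4,4) at t=2.9600
    x: enter (3,4) at t=3.2332
    x: enter (2,4) at t=4.3879 ← occupied
  → r_2 = 4.3879
beam 3: φ=-45°, α=195°
  dir = (cos 195°, sin 195°) = (-0.9659, -0.2588); from cell (6,2)
  next x-line at t=0.8282, next y-line at t=2.0091; Δt_x=1.0353, Δt_y=3.8637
    x: enter (5,2) at t=0.8282
    x: enter (4,2) at t=1.8635
    y: enter (4,1) at t=2.0091
    x: enter (3,1) at t=2.8988
    x: enter (2,1) at t=3.9340
    x: enter (1,1) at t=4.9693
    y: enter (1,0) at t=5.8728 ← occupied
  → r_3 = 5.8728
beam 4: φ=0°, α=240°
  dir = (cos 240°, sin 240°) = (-0.5000, -0.8660); from cell (6,2)
  next x-line at t=1.6000, next y-line at t=0.6004; Δt_x=2.0000, Δt_y=1.1547
    y: enter (6,1) at t=0.6004
    x: enter (5,1) at t=1.6000
    y: enter (5,0) at t=1.7551 ← occupied
  → r_4 = 1.7551
beam 5: φ=45°, α=285°
  dir = (cos 285°, sin 285°) = (0.2588, -0.9659); from cell (6,2)
  next x-line at t=0.7727, next y-line at t=0.5383; Δt_x=3.8637, Δt_y=1.0353
    y: enter (6,1) at t=0.5383
    x: enter (7,1) at t=0.7727 ← occupied
  → r_5 = 0.7727
beam 6: φ=90°, α=330°
  dir = (cos 330°, sin 330°) = (0.8660, -0.5000); from cell (6,2)
  next x-line at t=0.2309, next y-line at t=1.0400; Δt_x=1.1547, Δt_y=2.0000
    x: enter (7,2) at t=0.2309 ← occupied
  → r_6 = 0.2309
beam 7: φ=135°, α=15°
  dir = (cos 15°, sin 15°) = (0.9659, 0.2588); from cell (6,2)
  next x-line at t=0.2071, next y-line at t=1.8546; Δt_x=1.0353, Δt_y=3.8637
    x: enter (7,2) at t=0.2071 ← occupied
  → r_7 = 0.2071

ranges = [5.6733, 4.3879, 5.8728, 1.7551, 0.7727, 0.2309, 0.2071]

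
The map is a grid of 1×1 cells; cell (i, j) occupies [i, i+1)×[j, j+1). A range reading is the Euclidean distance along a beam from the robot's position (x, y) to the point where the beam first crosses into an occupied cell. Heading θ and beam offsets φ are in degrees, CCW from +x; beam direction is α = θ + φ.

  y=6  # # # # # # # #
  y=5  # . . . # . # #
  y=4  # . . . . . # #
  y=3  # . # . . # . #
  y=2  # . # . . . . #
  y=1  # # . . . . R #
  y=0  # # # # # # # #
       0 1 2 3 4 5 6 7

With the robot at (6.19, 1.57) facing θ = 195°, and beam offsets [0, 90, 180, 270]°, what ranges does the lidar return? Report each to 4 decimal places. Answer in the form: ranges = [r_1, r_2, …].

beam 1: φ=0°, α=195°
  d=(-0.9659,-0.2588)  start (6,1)  tX=0.1967 tY=2.2023  stride 1/|dx|=1.0353 1/|dy|=3.8637
    cross x-line → (5,1), t=0.1967
    cross x-line → (4,1), t=1.2320
    cross y-line → (4,0), t=2.2023 (wall)
  → r_1 = 2.2023
beam 2: φ=90°, α=285°
  d=(0.2588,-0.9659)  start (6,1)  tX=3.1296 tY=0.5901  stride 1/|dx|=3.8637 1/|dy|=1.0353
    cross y-line → (6,0), t=0.5901 (wall)
  → r_2 = 0.5901
beam 3: φ=180°, α=15°
  d=(0.9659,0.2588)  start (6,1)  tX=0.8386 tY=1.6614  stride 1/|dx|=1.0353 1/|dy|=3.8637
    cross x-line → (7,1), t=0.8386 (wall)
  → r_3 = 0.8386
beam 4: φ=270°, α=105°
  d=(-0.2588,0.9659)  start (6,1)  tX=0.7341 tY=0.4452  stride 1/|dx|=3.8637 1/|dy|=1.0353
    cross y-line → (6,2), t=0.4452
    cross x-line → (5,2), t=0.7341
    cross y-line → (5,3), t=1.4804 (wall)
  → r_4 = 1.4804

ranges = [2.2023, 0.5901, 0.8386, 1.4804]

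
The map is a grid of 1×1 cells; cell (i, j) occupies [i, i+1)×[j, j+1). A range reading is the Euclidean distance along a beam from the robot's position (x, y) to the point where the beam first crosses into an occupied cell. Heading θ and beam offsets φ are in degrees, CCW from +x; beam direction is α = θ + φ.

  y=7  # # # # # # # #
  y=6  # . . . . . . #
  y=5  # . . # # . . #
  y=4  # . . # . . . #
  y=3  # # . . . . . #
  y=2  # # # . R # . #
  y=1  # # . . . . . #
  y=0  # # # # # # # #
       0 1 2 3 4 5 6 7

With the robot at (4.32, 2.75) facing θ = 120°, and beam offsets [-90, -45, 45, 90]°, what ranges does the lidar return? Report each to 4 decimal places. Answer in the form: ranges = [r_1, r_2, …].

ranges = [3.0946, 2.3294, 2.4018, 2.6789]

beam 1: φ=-90°, α=30°
  dir = (cos 30°, sin 30°) = (0.8660, 0.5000); from cell (4,2)
  next x-line at t=0.7852, next y-line at t=0.5000; Δt_x=1.1547, Δt_y=2.0000
    y: enter (4,3) at t=0.5000
    x: enter (5,3) at t=0.7852
    x: enter (6,3) at t=1.9399
    y: enter (6,4) at t=2.5000
    x: enter (7,4) at t=3.0946 ← occupied
  → r_1 = 3.0946
beam 2: φ=-45°, α=75°
  dir = (cos 75°, sin 75°) = (0.2588, 0.9659); from cell (4,2)
  next x-line at t=2.6273, next y-line at t=0.2588; Δt_x=3.8637, Δt_y=1.0353
    y: enter (4,3) at t=0.2588
    y: enter (4,4) at t=1.2941
    y: enter (4,5) at t=2.3294 ← occupied
  → r_2 = 2.3294
beam 3: φ=45°, α=165°
  dir = (cos 165°, sin 165°) = (-0.9659, 0.2588); from cell (4,2)
  next x-line at t=0.3313, next y-line at t=0.9659; Δt_x=1.0353, Δt_y=3.8637
    x: enter (3,2) at t=0.3313
    y: enter (3,3) at t=0.9659
    x: enter (2,3) at t=1.3666
    x: enter (1,3) at t=2.4018 ← occupied
  → r_3 = 2.4018
beam 4: φ=90°, α=210°
  dir = (cos 210°, sin 210°) = (-0.8660, -0.5000); from cell (4,2)
  next x-line at t=0.3695, next y-line at t=1.5000; Δt_x=1.1547, Δt_y=2.0000
    x: enter (3,2) at t=0.3695
    y: enter (3,1) at t=1.5000
    x: enter (2,1) at t=1.5242
    x: enter (1,1) at t=2.6789 ← occupied
  → r_4 = 2.6789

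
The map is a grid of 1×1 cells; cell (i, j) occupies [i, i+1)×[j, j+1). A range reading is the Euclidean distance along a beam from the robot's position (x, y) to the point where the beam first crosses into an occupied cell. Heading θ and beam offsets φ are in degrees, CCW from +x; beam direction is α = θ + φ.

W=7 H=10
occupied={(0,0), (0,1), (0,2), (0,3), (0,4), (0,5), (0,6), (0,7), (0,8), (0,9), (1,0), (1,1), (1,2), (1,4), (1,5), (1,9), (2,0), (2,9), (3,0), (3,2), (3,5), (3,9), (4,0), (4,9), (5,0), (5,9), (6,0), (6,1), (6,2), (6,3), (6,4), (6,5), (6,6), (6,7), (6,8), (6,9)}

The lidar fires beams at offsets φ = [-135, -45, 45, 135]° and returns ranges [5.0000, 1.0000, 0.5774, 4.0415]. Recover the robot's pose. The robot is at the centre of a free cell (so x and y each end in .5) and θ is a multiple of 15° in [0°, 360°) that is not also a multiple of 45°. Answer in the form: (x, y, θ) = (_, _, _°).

Enumerate (i+0.5, j+0.5, θ) over the 34 free cells and 16 admissible headings. For each, cast all 4 beams and compare to the given ranges.
  (5.5, 7.5, 195°): beam 1 = 1.0000 ≠ 5.0000 ✗
  (5.5, 2.5, 30°): beam 1 = 1.5529 ≠ 5.0000 ✗
  (5.5, 3.5, 330°): beam 1 = 1.9319 ≠ 5.0000 ✗
  (4.5, 3.5, 240°): beam 1 = 1.9319 ≠ 5.0000 ✗
  …
  (5.5, 5.5, 345°): r_1=5.0000, r_2=1.0000, r_3=0.5774, r_4=4.0415 — all match ✓
Only this pose fits every beam.

(x, y, θ) = (5.5, 5.5, 345°)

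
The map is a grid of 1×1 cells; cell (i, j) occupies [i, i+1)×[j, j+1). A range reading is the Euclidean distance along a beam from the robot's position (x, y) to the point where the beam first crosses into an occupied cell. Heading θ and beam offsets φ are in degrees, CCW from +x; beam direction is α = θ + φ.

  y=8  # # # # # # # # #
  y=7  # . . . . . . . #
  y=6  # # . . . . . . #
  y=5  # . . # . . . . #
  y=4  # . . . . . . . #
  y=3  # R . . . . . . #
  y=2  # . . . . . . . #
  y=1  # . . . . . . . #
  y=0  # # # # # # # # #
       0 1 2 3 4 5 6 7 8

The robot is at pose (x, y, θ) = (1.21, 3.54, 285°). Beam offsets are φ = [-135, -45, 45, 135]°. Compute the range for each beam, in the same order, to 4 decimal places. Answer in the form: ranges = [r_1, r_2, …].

ranges = [0.2425, 0.4200, 5.0800, 5.1500]

beam 1: φ=-135°, α=150°
  cosα=-0.8660 sinα=0.5000 | (1,3) | tMaxX 0.2425 tMaxY 0.9200 | tΔX 1.1547 tΔY 2.0000
    t=0.2425 [x] (0,3) — stop
  → r_1 = 0.2425
beam 2: φ=-45°, α=240°
  cosα=-0.5000 sinα=-0.8660 | (1,3) | tMaxX 0.4200 tMaxY 0.6235 | tΔX 2.0000 tΔY 1.1547
    t=0.4200 [x] (0,3) — stop
  → r_2 = 0.4200
beam 3: φ=45°, α=330°
  cosα=0.8660 sinα=-0.5000 | (1,3) | tMaxX 0.9122 tMaxY 1.0800 | tΔX 1.1547 tΔY 2.0000
    t=0.9122 [x] (2,3)
    t=1.0800 [y] (2,2)
    t=2.0669 [x] (3,2)
    t=3.0800 [y] (3,1)
    t=3.2216 [x] (4,1)
    t=4.3763 [x] (5,1)
    t=5.0800 [y] (5,0) — stop
  → r_3 = 5.0800
beam 4: φ=135°, α=60°
  cosα=0.5000 sinα=0.8660 | (1,3) | tMaxX 1.5800 tMaxY 0.5312 | tΔX 2.0000 tΔY 1.1547
    t=0.5312 [y] (1,4)
    t=1.5800 [x] (2,4)
    t=1.6859 [y] (2,5)
    t=2.8406 [y] (2,6)
    t=3.5800 [x] (3,6)
    t=3.9953 [y] (3,7)
    t=5.1500 [y] (3,8) — stop
  → r_4 = 5.1500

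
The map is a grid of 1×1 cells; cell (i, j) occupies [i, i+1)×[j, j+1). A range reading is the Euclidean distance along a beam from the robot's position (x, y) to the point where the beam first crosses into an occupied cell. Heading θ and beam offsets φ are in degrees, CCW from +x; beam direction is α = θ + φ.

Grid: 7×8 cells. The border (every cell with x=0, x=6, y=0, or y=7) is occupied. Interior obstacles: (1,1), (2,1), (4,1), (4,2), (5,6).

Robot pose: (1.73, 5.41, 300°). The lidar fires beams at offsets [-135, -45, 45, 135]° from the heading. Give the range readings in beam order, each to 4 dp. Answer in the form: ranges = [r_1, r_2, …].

ranges = [0.7558, 2.8205, 4.4206, 1.6461]

beam 1: φ=-135°, α=165°
  cosα=-0.9659 sinα=0.2588 | (1,5) | tMaxX 0.7558 tMaxY 2.2796 | tΔX 1.0353 tΔY 3.8637
    t=0.7558 [x] (0,5) — stop
  → r_1 = 0.7558
beam 2: φ=-45°, α=255°
  cosα=-0.2588 sinα=-0.9659 | (1,5) | tMaxX 2.8205 tMaxY 0.4245 | tΔX 3.8637 tΔY 1.0353
    t=0.4245 [y] (1,4)
    t=1.4597 [y] (1,3)
    t=2.4950 [y] (1,2)
    t=2.8205 [x] (0,2) — stop
  → r_2 = 2.8205
beam 3: φ=45°, α=345°
  cosα=0.9659 sinα=-0.2588 | (1,5) | tMaxX 0.2795 tMaxY 1.5841 | tΔX 1.0353 tΔY 3.8637
    t=0.2795 [x] (2,5)
    t=1.3148 [x] (3,5)
    t=1.5841 [y] (3,4)
    t=2.3501 [x] (4,4)
    t=3.3854 [x] (5,4)
    t=4.4206 [x] (6,4) — stop
  → r_3 = 4.4206
beam 4: φ=135°, α=75°
  cosα=0.2588 sinα=0.9659 | (1,5) | tMaxX 1.0432 tMaxY 0.6108 | tΔX 3.8637 tΔY 1.0353
    t=0.6108 [y] (1,6)
    t=1.0432 [x] (2,6)
    t=1.6461 [y] (2,7) — stop
  → r_4 = 1.6461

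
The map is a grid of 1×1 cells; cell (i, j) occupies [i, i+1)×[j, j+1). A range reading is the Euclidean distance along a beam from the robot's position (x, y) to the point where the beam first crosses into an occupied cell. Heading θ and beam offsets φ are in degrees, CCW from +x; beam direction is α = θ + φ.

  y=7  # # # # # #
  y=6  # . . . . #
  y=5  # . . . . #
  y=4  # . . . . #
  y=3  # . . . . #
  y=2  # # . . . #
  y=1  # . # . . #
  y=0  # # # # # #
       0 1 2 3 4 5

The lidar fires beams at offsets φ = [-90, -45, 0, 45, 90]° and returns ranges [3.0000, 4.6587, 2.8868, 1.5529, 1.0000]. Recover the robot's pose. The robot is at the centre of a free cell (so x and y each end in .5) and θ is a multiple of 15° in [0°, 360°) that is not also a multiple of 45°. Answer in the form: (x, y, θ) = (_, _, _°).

Enumerate (i+0.5, j+0.5, θ) over the 22 free cells and 16 admissible headings. For each, cast all 5 beams and compare to the given ranges.
  (4.5, 2.5, 255°): beam 1 = 3.6235 ≠ 3.0000 ✗
  (2.5, 6.5, 285°): beam 1 = 1.5529 ≠ 3.0000 ✗
  (1.5, 3.5, 75°): beam 1 = 3.6235 ≠ 3.0000 ✗
  (1.5, 1.5, 210°): beam 1 = 0.5774 ≠ 3.0000 ✗
  …
  (3.5, 2.5, 150°): r_1=3.0000, r_2=4.6587, r_3=2.8868, r_4=1.5529, r_5=1.0000 — all match ✓
Unique over the lattice → pose = (3.5, 2.5, 150°).

(x, y, θ) = (3.5, 2.5, 150°)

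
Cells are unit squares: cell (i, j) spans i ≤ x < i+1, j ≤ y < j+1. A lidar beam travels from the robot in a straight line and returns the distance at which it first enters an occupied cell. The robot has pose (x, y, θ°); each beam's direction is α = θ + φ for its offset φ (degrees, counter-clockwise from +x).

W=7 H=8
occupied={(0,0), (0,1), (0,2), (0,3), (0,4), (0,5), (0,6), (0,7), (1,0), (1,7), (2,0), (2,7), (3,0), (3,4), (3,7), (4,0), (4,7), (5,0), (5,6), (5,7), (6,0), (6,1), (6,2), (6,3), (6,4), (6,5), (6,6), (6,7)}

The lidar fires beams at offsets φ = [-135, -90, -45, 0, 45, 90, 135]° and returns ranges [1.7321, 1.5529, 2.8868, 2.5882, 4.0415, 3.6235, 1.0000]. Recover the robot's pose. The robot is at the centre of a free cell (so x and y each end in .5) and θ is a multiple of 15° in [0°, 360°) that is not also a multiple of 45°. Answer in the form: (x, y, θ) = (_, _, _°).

(x, y, θ) = (2.5, 3.5, 285°)

Enumerate (i+0.5, j+0.5, θ) over the 28 free cells and 16 admissible headings. For each, cast all 7 beams and compare to the given ranges.
  (4.5, 1.5, 345°): beam 1 = 1.0000 ≠ 1.7321 ✗
  (4.5, 5.5, 210°): beam 1 = 1.5529 ≠ 1.7321 ✗
  (1.5, 2.5, 210°): beam 1 = 4.6587 ≠ 1.7321 ✗
  (4.5, 3.5, 150°): beam 1 = 1.5529 ≠ 1.7321 ✗
  …
  (2.5, 3.5, 285°): r_1=1.7321, r_2=1.5529, r_3=2.8868, r_4=2.5882, r_5=4.0415, r_6=3.6235, r_7=1.0000 — all match ✓
No second candidate reproduces the full scan.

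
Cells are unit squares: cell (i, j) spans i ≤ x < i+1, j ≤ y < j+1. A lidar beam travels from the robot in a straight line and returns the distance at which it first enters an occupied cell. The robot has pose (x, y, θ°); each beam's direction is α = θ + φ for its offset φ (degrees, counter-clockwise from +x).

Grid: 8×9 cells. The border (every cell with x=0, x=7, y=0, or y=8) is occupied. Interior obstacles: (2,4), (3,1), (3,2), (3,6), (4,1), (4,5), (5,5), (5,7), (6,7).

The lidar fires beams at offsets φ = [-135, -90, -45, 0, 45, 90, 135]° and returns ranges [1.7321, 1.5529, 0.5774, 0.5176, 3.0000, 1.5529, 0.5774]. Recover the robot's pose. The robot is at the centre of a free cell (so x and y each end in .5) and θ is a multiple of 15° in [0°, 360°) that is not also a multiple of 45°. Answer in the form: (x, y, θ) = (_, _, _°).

The pose lattice has 33·16 = 528 candidates. Test each by forward raycasting.
  (2.5, 6.5, 210°): beam 1 = 1.5529 ≠ 1.7321 ✗
  (2.5, 2.5, 285°): beam 3 = 1.7321 ≠ 0.5774 ✗
  (5.5, 6.5, 210°): beam 1 = 0.5176 ≠ 1.7321 ✗
  …
  (5.5, 6.5, 105°): r_1=1.7321, r_2=1.5529, r_3=0.5774, r_4=0.5176, r_5=3.0000, r_6=1.5529, r_7=0.5774 — all match ✓
Unique over the lattice → pose = (5.5, 6.5, 105°).

(x, y, θ) = (5.5, 6.5, 105°)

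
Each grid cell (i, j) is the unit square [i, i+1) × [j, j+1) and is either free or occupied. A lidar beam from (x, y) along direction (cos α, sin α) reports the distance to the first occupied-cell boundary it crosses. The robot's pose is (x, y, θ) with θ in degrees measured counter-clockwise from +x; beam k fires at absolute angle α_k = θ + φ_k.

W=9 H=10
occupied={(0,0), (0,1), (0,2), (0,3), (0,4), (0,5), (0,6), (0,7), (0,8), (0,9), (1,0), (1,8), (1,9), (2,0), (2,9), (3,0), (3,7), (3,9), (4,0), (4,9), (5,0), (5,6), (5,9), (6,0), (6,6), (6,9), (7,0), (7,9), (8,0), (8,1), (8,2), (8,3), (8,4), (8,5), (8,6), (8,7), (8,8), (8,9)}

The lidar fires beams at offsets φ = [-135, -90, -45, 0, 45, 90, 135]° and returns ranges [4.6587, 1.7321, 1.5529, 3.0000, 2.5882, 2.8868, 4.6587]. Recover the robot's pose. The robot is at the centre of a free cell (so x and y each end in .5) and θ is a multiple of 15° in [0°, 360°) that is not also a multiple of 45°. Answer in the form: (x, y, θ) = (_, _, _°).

(x, y, θ) = (3.5, 5.5, 120°)

Candidates: 52 free-cell centres × 16 headings = 832 poses. Raycast each; keep the one whose scan matches to 4 dp.
  (6.5, 2.5, 105°): beam 1 = 1.7321 ≠ 4.6587 ✗
  (6.5, 3.5, 105°): beam 1 = 1.7321 ≠ 4.6587 ✗
  (6.5, 1.5, 255°): beam 1 = 6.3509 ≠ 4.6587 ✗
  (2.5, 4.5, 210°): beam 1 = 2.5882 ≠ 4.6587 ✗
  …
  (3.5, 5.5, 120°): r_1=4.6587, r_2=1.7321, r_3=1.5529, r_4=3.0000, r_5=2.5882, r_6=2.8868, r_7=4.6587 — all match ✓
Unique over the lattice → pose = (3.5, 5.5, 120°).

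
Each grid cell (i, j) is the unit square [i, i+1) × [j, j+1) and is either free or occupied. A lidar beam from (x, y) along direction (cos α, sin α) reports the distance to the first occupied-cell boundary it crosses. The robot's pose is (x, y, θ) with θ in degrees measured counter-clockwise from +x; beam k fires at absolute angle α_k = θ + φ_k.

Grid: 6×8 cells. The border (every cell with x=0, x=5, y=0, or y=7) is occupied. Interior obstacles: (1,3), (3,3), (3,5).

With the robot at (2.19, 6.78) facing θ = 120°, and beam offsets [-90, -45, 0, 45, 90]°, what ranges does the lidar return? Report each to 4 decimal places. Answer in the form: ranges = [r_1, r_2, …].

beam 1: φ=-90°, α=30°
  cosα=0.8660 sinα=0.5000 | (2,6) | tMaxX 0.9353 tMaxY 0.4400 | tΔX 1.1547 tΔY 2.0000
    t=0.4400 [y] (2,7) — stop
  → r_1 = 0.4400
beam 2: φ=-45°, α=75°
  cosα=0.2588 sinα=0.9659 | (2,6) | tMaxX 3.1296 tMaxY 0.2278 | tΔX 3.8637 tΔY 1.0353
    t=0.2278 [y] (2,7) — stop
  → r_2 = 0.2278
beam 3: φ=0°, α=120°
  cosα=-0.5000 sinα=0.8660 | (2,6) | tMaxX 0.3800 tMaxY 0.2540 | tΔX 2.0000 tΔY 1.1547
    t=0.2540 [y] (2,7) — stop
  → r_3 = 0.2540
beam 4: φ=45°, α=165°
  cosα=-0.9659 sinα=0.2588 | (2,6) | tMaxX 0.1967 tMaxY 0.8500 | tΔX 1.0353 tΔY 3.8637
    t=0.1967 [x] (1,6)
    t=0.8500 [y] (1,7) — stop
  → r_4 = 0.8500
beam 5: φ=90°, α=210°
  cosα=-0.8660 sinα=-0.5000 | (2,6) | tMaxX 0.2194 tMaxY 1.5600 | tΔX 1.1547 tΔY 2.0000
    t=0.2194 [x] (1,6)
    t=1.3741 [x] (0,6) — stop
  → r_5 = 1.3741

ranges = [0.4400, 0.2278, 0.2540, 0.8500, 1.3741]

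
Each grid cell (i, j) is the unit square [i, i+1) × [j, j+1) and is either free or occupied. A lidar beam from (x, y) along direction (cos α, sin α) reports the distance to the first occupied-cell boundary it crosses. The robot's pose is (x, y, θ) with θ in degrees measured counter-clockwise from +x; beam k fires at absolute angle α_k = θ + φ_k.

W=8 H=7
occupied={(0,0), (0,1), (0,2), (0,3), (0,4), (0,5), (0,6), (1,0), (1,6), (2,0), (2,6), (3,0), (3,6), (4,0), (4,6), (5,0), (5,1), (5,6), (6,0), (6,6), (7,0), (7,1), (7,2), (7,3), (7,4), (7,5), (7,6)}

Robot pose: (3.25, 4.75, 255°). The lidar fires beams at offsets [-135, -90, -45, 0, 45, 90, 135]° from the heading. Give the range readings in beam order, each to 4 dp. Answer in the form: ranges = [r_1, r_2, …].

beam 1: φ=-135°, α=120°
  cosα=-0.5000 sinα=0.8660 | (3,4) | tMaxX 0.5000 tMaxY 0.2887 | tΔX 2.0000 tΔY 1.1547
    t=0.2887 [y] (3,5)
    t=0.5000 [x] (2,5)
    t=1.4434 [y] (2,6) — stop
  → r_1 = 1.4434
beam 2: φ=-90°, α=165°
  cosα=-0.9659 sinα=0.2588 | (3,4) | tMaxX 0.2588 tMaxY 0.9659 | tΔX 1.0353 tΔY 3.8637
    t=0.2588 [x] (2,4)
    t=0.9659 [y] (2,5)
    t=1.2941 [x] (1,5)
    t=2.3294 [x] (0,5) — stop
  → r_2 = 2.3294
beam 3: φ=-45°, α=210°
  cosα=-0.8660 sinα=-0.5000 | (3,4) | tMaxX 0.2887 tMaxY 1.5000 | tΔX 1.1547 tΔY 2.0000
    t=0.2887 [x] (2,4)
    t=1.4434 [x] (1,4)
    t=1.5000 [y] (1,3)
    t=2.5981 [x] (0,3) — stop
  → r_3 = 2.5981
beam 4: φ=0°, α=255°
  cosα=-0.2588 sinα=-0.9659 | (3,4) | tMaxX 0.9659 tMaxY 0.7765 | tΔX 3.8637 tΔY 1.0353
    t=0.7765 [y] (3,3)
    t=0.9659 [x] (2,3)
    t=1.8117 [y] (2,2)
    t=2.8470 [y] (2,1)
    t=3.8823 [y] (2,0) — stop
  → r_4 = 3.8823
beam 5: φ=45°, α=300°
  cosα=0.5000 sinα=-0.8660 | (3,4) | tMaxX 1.5000 tMaxY 0.8660 | tΔX 2.0000 tΔY 1.1547
    t=0.8660 [y] (3,3)
    t=1.5000 [x] (4,3)
    t=2.0207 [y] (4,2)
    t=3.1754 [y] (4,1)
    t=3.5000 [x] (5,1) — stop
  → r_5 = 3.5000
beam 6: φ=90°, α=345°
  cosα=0.9659 sinα=-0.2588 | (3,4) | tMaxX 0.7765 tMaxY 2.8978 | tΔX 1.0353 tΔY 3.8637
    t=0.7765 [x] (4,4)
    t=1.8117 [x] (5,4)
    t=2.8470 [x] (6,4)
    t=2.8978 [y] (6,3)
    t=3.8823 [x] (7,3) — stop
  → r_6 = 3.8823
beam 7: φ=135°, α=30°
  cosα=0.8660 sinα=0.5000 | (3,4) | tMaxX 0.8660 tMaxY 0.5000 | tΔX 1.1547 tΔY 2.0000
    t=0.5000 [y] (3,5)
    t=0.8660 [x] (4,5)
    t=2.0207 [x] (5,5)
    t=2.5000 [y] (5,6) — stop
  → r_7 = 2.5000

ranges = [1.4434, 2.3294, 2.5981, 3.8823, 3.5000, 3.8823, 2.5000]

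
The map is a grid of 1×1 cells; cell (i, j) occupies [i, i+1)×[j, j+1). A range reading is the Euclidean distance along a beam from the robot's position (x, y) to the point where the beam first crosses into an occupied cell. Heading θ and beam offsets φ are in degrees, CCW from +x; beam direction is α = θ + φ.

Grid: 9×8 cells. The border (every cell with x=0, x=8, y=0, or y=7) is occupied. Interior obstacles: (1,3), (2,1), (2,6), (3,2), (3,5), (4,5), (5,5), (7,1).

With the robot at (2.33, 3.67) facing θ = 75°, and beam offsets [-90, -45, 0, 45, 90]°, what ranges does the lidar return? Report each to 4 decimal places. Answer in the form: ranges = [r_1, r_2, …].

ranges = [5.8700, 2.6600, 2.4122, 2.6600, 0.3416]

beam 1: φ=-90°, α=345°
  d=(0.9659,-0.2588)  start (2,3)  tX=0.6936 tY=2.5887  stride 1/|dx|=1.0353 1/|dy|=3.8637
    cross x-line → (3,3), t=0.6936
    cross x-line → (4,3), t=1.7289
    cross y-line → (4,2), t=2.5887
    cross x-line → (5,2), t=2.7642
    cross x-line → (6,2), t=3.7995
    cross x-line → (7,2), t=4.8347
    cross x-line → (8,2), t=5.8700 (wall)
  → r_1 = 5.8700
beam 2: φ=-45°, α=30°
  d=(0.8660,0.5000)  start (2,3)  tX=0.7736 tY=0.6600  stride 1/|dx|=1.1547 1/|dy|=2.0000
    cross y-line → (2,4), t=0.6600
    cross x-line → (3,4), t=0.7736
    cross x-line → (4,4), t=1.9283
    cross y-line → (4,5), t=2.6600 (wall)
  → r_2 = 2.6600
beam 3: φ=0°, α=75°
  d=(0.2588,0.9659)  start (2,3)  tX=2.5887 tY=0.3416  stride 1/|dx|=3.8637 1/|dy|=1.0353
    cross y-line → (2,4), t=0.3416
    cross y-line → (2,5), t=1.3769
    cross y-line → (2,6), t=2.4122 (wall)
  → r_3 = 2.4122
beam 4: φ=45°, α=120°
  d=(-0.5000,0.8660)  start (2,3)  tX=0.6600 tY=0.3811  stride 1/|dx|=2.0000 1/|dy|=1.1547
    cross y-line → (2,4), t=0.3811
    cross x-line → (1,4), t=0.6600
    cross y-line → (1,5), t=1.5358
    cross x-line → (0,5), t=2.6600 (wall)
  → r_4 = 2.6600
beam 5: φ=90°, α=165°
  d=(-0.9659,0.2588)  start (2,3)  tX=0.3416 tY=1.2750  stride 1/|dx|=1.0353 1/|dy|=3.8637
    cross x-line → (1,3), t=0.3416 (wall)
  → r_5 = 0.3416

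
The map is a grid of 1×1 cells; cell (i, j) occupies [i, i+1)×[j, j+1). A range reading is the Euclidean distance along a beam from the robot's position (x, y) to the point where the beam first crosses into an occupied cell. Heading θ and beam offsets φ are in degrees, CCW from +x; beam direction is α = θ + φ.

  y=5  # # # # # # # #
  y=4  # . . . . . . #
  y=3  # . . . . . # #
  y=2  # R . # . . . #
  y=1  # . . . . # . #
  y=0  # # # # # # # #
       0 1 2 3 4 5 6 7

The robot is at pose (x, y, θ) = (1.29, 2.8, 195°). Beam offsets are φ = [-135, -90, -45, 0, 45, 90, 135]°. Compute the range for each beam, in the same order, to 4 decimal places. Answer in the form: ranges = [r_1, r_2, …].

ranges = [2.5403, 1.1205, 0.3349, 0.3002, 0.5800, 1.8635, 3.6000]

beam 1: φ=-135°, α=60°
  direction (0.5000, 0.8660); cell (1,2); t to first gridline: x 1.4200, y 0.2309 (then +2.0000 / +1.1547)
    (1,3) via y @ 0.2309
    (1,4) via y @ 1.3856
    (2,4) via x @ 1.4200
    (2,5) via y @ 2.5403  # hit
  → r_1 = 2.5403
beam 2: φ=-90°, α=105°
  direction (-0.2588, 0.9659); cell (1,2); t to first gridline: x 1.1205, y 0.2071 (then +3.8637 / +1.0353)
    (1,3) via y @ 0.2071
    (0,3) via x @ 1.1205  # hit
  → r_2 = 1.1205
beam 3: φ=-45°, α=150°
  direction (-0.8660, 0.5000); cell (1,2); t to first gridline: x 0.3349, y 0.4000 (then +1.1547 / +2.0000)
    (0,2) via x @ 0.3349  # hit
  → r_3 = 0.3349
beam 4: φ=0°, α=195°
  direction (-0.9659, -0.2588); cell (1,2); t to first gridline: x 0.3002, y 3.0910 (then +1.0353 / +3.8637)
    (0,2) via x @ 0.3002  # hit
  → r_4 = 0.3002
beam 5: φ=45°, α=240°
  direction (-0.5000, -0.8660); cell (1,2); t to first gridline: x 0.5800, y 0.9238 (then +2.0000 / +1.1547)
    (0,2) via x @ 0.5800  # hit
  → r_5 = 0.5800
beam 6: φ=90°, α=285°
  direction (0.2588, -0.9659); cell (1,2); t to first gridline: x 2.7432, y 0.8282 (then +3.8637 / +1.0353)
    (1,1) via y @ 0.8282
    (1,0) via y @ 1.8635  # hit
  → r_6 = 1.8635
beam 7: φ=135°, α=330°
  direction (0.8660, -0.5000); cell (1,2); t to first gridline: x 0.8198, y 1.6000 (then +1.1547 / +2.0000)
    (2,2) via x @ 0.8198
    (2,1) via y @ 1.6000
    (3,1) via x @ 1.9745
    (4,1) via x @ 3.1292
    (4,0) via y @ 3.6000  # hit
  → r_7 = 3.6000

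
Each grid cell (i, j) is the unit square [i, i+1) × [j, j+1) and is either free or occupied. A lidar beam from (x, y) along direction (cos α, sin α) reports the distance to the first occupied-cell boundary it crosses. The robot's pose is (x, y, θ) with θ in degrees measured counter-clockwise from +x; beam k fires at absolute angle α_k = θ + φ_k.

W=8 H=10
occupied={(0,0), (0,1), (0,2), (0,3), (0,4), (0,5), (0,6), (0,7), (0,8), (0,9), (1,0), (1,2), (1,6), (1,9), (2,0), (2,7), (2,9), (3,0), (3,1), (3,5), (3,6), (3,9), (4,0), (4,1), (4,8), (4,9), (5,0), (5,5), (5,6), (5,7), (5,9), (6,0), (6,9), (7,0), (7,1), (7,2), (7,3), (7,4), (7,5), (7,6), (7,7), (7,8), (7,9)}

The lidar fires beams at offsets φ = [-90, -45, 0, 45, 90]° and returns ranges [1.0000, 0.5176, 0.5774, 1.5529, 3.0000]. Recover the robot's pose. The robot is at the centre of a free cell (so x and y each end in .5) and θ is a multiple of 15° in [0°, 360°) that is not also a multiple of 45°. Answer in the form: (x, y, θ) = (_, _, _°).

The pose lattice has 37·16 = 592 candidates. Test each by forward raycasting.
  (3.5, 7.5, 285°): beam 1 = 0.5176 ≠ 1.0000 ✗
  (2.5, 6.5, 105°): beam 1 = 0.5176 ≠ 1.0000 ✗
  (1.5, 5.5, 105°): beam 1 = 1.5529 ≠ 1.0000 ✗
  (3.5, 8.5, 210°): beam 1 = 0.5774 ≠ 1.0000 ✗
  …
  (1.5, 4.5, 210°): r_1=1.0000, r_2=0.5176, r_3=0.5774, r_4=1.5529, r_5=3.0000 — all match ✓
Only this pose fits every beam.

(x, y, θ) = (1.5, 4.5, 210°)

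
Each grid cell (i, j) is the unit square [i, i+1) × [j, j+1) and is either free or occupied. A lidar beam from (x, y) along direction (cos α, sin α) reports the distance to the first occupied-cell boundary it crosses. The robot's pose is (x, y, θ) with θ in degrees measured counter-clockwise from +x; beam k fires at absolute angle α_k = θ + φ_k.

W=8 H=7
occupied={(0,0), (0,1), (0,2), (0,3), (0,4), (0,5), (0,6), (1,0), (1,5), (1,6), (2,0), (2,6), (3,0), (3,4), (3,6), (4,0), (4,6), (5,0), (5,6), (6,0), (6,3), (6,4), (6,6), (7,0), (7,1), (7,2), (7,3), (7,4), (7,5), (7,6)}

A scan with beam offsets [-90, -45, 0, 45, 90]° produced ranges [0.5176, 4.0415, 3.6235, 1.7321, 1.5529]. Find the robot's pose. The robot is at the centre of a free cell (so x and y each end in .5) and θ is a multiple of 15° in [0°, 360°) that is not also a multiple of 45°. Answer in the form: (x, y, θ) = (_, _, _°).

The pose lattice has 26·16 = 416 candidates. Test each by forward raycasting.
  (2.5, 1.5, 165°): beam 1 = 2.5882 ≠ 0.5176 ✗
  (4.5, 1.5, 285°): beam 1 = 1.9319 ≠ 0.5176 ✗
  (5.5, 5.5, 345°): beam 1 = 4.6587 ≠ 0.5176 ✗
  …
  (4.5, 4.5, 285°): r_1=0.5176, r_2=4.0415, r_3=3.6235, r_4=1.7321, r_5=1.5529 — all match ✓
Only this pose fits every beam.

(x, y, θ) = (4.5, 4.5, 285°)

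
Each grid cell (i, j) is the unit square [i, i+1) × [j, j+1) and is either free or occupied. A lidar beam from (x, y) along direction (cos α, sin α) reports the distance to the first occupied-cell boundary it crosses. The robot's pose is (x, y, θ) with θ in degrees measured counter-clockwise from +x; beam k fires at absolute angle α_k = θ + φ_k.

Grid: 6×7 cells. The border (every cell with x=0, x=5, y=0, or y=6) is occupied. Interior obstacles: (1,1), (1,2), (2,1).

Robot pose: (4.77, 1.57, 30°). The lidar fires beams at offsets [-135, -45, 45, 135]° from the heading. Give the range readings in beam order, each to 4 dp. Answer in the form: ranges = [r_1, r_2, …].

beam 1: φ=-135°, α=255°
  cosα=-0.2588 sinα=-0.9659 | (4,1) | tMaxX 2.9751 tMaxY 0.5901 | tΔX 3.8637 tΔY 1.0353
    t=0.5901 [y] (4,0) — stop
  → r_1 = 0.5901
beam 2: φ=-45°, α=345°
  cosα=0.9659 sinα=-0.2588 | (4,1) | tMaxX 0.2381 tMaxY 2.2023 | tΔX 1.0353 tΔY 3.8637
    t=0.2381 [x] (5,1) — stop
  → r_2 = 0.2381
beam 3: φ=45°, α=75°
  cosα=0.2588 sinα=0.9659 | (4,1) | tMaxX 0.8887 tMaxY 0.4452 | tΔX 3.8637 tΔY 1.0353
    t=0.4452 [y] (4,2)
    t=0.8887 [x] (5,2) — stop
  → r_3 = 0.8887
beam 4: φ=135°, α=165°
  cosα=-0.9659 sinα=0.2588 | (4,1) | tMaxX 0.7972 tMaxY 1.6614 | tΔX 1.0353 tΔY 3.8637
    t=0.7972 [x] (3,1)
    t=1.6614 [y] (3,2)
    t=1.8324 [x] (2,2)
    t=2.8677 [x] (1,2) — stop
  → r_4 = 2.8677

ranges = [0.5901, 0.2381, 0.8887, 2.8677]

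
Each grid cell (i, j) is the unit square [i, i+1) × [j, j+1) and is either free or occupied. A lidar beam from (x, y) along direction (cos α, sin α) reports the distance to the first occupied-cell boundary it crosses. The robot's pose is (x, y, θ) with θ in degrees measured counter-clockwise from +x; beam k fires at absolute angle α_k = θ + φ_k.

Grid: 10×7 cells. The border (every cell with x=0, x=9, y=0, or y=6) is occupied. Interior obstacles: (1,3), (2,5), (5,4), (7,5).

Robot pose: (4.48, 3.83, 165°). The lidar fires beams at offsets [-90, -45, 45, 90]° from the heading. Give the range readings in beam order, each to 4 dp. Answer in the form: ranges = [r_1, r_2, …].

beam 1: φ=-90°, α=75°
  dir = (cos 75°, sin 75°) = (0.2588, 0.9659); from cell (4,3)
  next x-line at t=2.0091, next y-line at t=0.1760; Δt_x=3.8637, Δt_y=1.0353
    y: enter (4,4) at t=0.1760
    y: enter (4,5) at t=1.2113
    x: enter (5,5) at t=2.0091
    y: enter (5,6) at t=2.2465 ← occupied
  → r_1 = 2.2465
beam 2: φ=-45°, α=120°
  dir = (cos 120°, sin 120°) = (-0.5000, 0.8660); from cell (4,3)
  next x-line at t=0.9600, next y-line at t=0.1963; Δt_x=2.0000, Δt_y=1.1547
    y: enter (4,4) at t=0.1963
    x: enter (3,4) at t=0.9600
    y: enter (3,5) at t=1.3510
    y: enter (3,6) at t=2.5057 ← occupied
  → r_2 = 2.5057
beam 3: φ=45°, α=210°
  dir = (cos 210°, sin 210°) = (-0.8660, -0.5000); from cell (4,3)
  next x-line at t=0.5543, next y-line at t=1.6600; Δt_x=1.1547, Δt_y=2.0000
    x: enter (3,3) at t=0.5543
    y: enter (3,2) at t=1.6600
    x: enter (2,2) at t=1.7090
    x: enter (1,2) at t=2.8637
    y: enter (1,1) at t=3.6600
    x: enter (0,1) at t=4.0184 ← occupied
  → r_3 = 4.0184
beam 4: φ=90°, α=255°
  dir = (cos 255°, sin 255°) = (-0.2588, -0.9659); from cell (4,3)
  next x-line at t=1.8546, next y-line at t=0.8593; Δt_x=3.8637, Δt_y=1.0353
    y: enter (4,2) at t=0.8593
    x: enter (3,2) at t=1.8546
    y: enter (3,1) at t=1.8946
    y: enter (3,0) at t=2.9298 ← occupied
  → r_4 = 2.9298

ranges = [2.2465, 2.5057, 4.0184, 2.9298]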